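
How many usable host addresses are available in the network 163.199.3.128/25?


Host bits = 32 - 25 = 7
Total addresses = 2^7 = 128
Usable = total - 2 (network and broadcast)
Usable hosts: 126


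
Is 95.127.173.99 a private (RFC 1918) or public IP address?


RFC 1918 private ranges:
  10.0.0.0/8 (10.0.0.0 - 10.255.255.255)
  172.16.0.0/12 (172.16.0.0 - 172.31.255.255)
  192.168.0.0/16 (192.168.0.0 - 192.168.255.255)
Public (not in any RFC 1918 range)


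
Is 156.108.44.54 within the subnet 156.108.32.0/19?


Subnet network: 156.108.32.0
Test IP AND mask: 156.108.32.0
Yes, 156.108.44.54 is in 156.108.32.0/19


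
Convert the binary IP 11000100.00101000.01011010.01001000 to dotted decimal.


11000100 = 196
00101000 = 40
01011010 = 90
01001000 = 72
IP: 196.40.90.72


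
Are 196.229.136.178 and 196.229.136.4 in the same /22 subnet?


Mask: 255.255.252.0
196.229.136.178 AND mask = 196.229.136.0
196.229.136.4 AND mask = 196.229.136.0
Yes, same subnet (196.229.136.0)


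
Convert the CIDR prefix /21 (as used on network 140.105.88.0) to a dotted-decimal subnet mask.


/21 means 21 network bits, 11 host bits
Binary: 11111111111111111111100000000000
Mask: 255.255.248.0


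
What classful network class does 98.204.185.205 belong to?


First octet: 98
Binary: 01100010
0xxxxxxx -> Class A (1-126)
Class A, default mask 255.0.0.0 (/8)


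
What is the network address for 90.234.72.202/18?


IP:   01011010.11101010.01001000.11001010
Mask: 11111111.11111111.11000000.00000000
AND operation:
Net:  01011010.11101010.01000000.00000000
Network: 90.234.64.0/18


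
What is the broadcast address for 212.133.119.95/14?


Network: 212.132.0.0/14
Host bits = 18
Set all host bits to 1:
Broadcast: 212.135.255.255


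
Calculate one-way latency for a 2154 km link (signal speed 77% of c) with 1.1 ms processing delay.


Speed = 0.77 * 3e5 km/s = 231000 km/s
Propagation delay = 2154 / 231000 = 0.0093 s = 9.3247 ms
Processing delay = 1.1 ms
Total one-way latency = 10.4247 ms


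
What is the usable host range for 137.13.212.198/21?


Network: 137.13.208.0
Broadcast: 137.13.215.255
First usable = network + 1
Last usable = broadcast - 1
Range: 137.13.208.1 to 137.13.215.254


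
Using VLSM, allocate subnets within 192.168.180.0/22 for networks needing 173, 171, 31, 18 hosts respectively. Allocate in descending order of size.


173 hosts -> /24 (254 usable): 192.168.180.0/24
171 hosts -> /24 (254 usable): 192.168.181.0/24
31 hosts -> /26 (62 usable): 192.168.182.0/26
18 hosts -> /27 (30 usable): 192.168.182.64/27
Allocation: 192.168.180.0/24 (173 hosts, 254 usable); 192.168.181.0/24 (171 hosts, 254 usable); 192.168.182.0/26 (31 hosts, 62 usable); 192.168.182.64/27 (18 hosts, 30 usable)


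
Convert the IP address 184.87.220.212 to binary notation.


184 = 10111000
87 = 01010111
220 = 11011100
212 = 11010100
Binary: 10111000.01010111.11011100.11010100


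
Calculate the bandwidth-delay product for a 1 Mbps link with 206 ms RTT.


BDP = bandwidth * RTT
= 1 Mbps * 206 ms
= 1 * 1e6 * 206 / 1000 bits
= 206000 bits
= 25750 bytes
= 25.1465 KB
BDP = 206000 bits (25750 bytes)


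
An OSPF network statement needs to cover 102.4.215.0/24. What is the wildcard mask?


Subnet mask: 255.255.255.0
Wildcard = 255.255.255.255 - subnet mask
255 - 255 = 0
255 - 255 = 0
255 - 255 = 0
255 - 0 = 255
Wildcard: 0.0.0.255


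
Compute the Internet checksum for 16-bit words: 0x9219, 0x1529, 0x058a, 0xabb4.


Sum all words (with carry folding):
+ 0x9219 = 0x9219
+ 0x1529 = 0xa742
+ 0x058a = 0xaccc
+ 0xabb4 = 0x5881
One's complement: ~0x5881
Checksum = 0xa77e


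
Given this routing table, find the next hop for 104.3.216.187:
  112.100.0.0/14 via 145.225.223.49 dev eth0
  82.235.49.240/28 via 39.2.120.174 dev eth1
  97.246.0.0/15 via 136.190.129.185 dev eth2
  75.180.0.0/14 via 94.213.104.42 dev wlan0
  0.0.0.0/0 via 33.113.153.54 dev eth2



Longest prefix match for 104.3.216.187:
  /14 112.100.0.0: no
  /28 82.235.49.240: no
  /15 97.246.0.0: no
  /14 75.180.0.0: no
  /0 0.0.0.0: MATCH
Selected: next-hop 33.113.153.54 via eth2 (matched /0)


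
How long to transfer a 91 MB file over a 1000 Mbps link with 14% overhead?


Effective throughput = 1000 * (1 - 14/100) = 860 Mbps
File size in Mb = 91 * 8 = 728 Mb
Time = 728 / 860
Time = 0.8465 seconds


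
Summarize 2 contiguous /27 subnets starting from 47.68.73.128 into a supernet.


Original prefix: /27
Number of subnets: 2 = 2^1
New prefix = 27 - 1 = 26
Supernet: 47.68.73.128/26


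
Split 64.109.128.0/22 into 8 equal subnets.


New prefix = 22 + 3 = 25
Each subnet has 128 addresses
  64.109.128.0/25
  64.109.128.128/25
  64.109.129.0/25
  64.109.129.128/25
  64.109.130.0/25
  64.109.130.128/25
  64.109.131.0/25
  64.109.131.128/25
Subnets: 64.109.128.0/25, 64.109.128.128/25, 64.109.129.0/25, 64.109.129.128/25, 64.109.130.0/25, 64.109.130.128/25, 64.109.131.0/25, 64.109.131.128/25


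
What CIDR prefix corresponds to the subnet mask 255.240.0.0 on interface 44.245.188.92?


Binary: 11111111.11110000.00000000.00000000
Count leading 1s
Prefix: /12


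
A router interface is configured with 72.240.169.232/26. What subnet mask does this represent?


/26 means 26 network bits, 6 host bits
Binary: 11111111111111111111111111000000
Mask: 255.255.255.192


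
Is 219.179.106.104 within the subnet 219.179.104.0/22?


Subnet network: 219.179.104.0
Test IP AND mask: 219.179.104.0
Yes, 219.179.106.104 is in 219.179.104.0/22


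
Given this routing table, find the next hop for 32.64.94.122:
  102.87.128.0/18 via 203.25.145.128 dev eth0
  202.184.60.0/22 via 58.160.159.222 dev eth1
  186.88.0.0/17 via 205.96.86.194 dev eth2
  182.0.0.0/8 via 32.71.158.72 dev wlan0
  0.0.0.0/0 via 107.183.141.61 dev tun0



Longest prefix match for 32.64.94.122:
  /18 102.87.128.0: no
  /22 202.184.60.0: no
  /17 186.88.0.0: no
  /8 182.0.0.0: no
  /0 0.0.0.0: MATCH
Selected: next-hop 107.183.141.61 via tun0 (matched /0)


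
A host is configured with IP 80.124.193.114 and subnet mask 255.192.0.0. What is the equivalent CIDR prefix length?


Binary: 11111111.11000000.00000000.00000000
Count leading 1s
Prefix: /10


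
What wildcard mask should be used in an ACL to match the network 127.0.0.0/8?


Subnet mask: 255.0.0.0
Wildcard = 255.255.255.255 - subnet mask
255 - 255 = 0
255 - 0 = 255
255 - 0 = 255
255 - 0 = 255
Wildcard: 0.255.255.255


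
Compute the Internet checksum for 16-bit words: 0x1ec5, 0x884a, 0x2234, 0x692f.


Sum all words (with carry folding):
+ 0x1ec5 = 0x1ec5
+ 0x884a = 0xa70f
+ 0x2234 = 0xc943
+ 0x692f = 0x3273
One's complement: ~0x3273
Checksum = 0xcd8c


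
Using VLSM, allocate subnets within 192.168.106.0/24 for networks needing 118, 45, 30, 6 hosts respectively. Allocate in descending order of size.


118 hosts -> /25 (126 usable): 192.168.106.0/25
45 hosts -> /26 (62 usable): 192.168.106.128/26
30 hosts -> /27 (30 usable): 192.168.106.192/27
6 hosts -> /29 (6 usable): 192.168.106.224/29
Allocation: 192.168.106.0/25 (118 hosts, 126 usable); 192.168.106.128/26 (45 hosts, 62 usable); 192.168.106.192/27 (30 hosts, 30 usable); 192.168.106.224/29 (6 hosts, 6 usable)


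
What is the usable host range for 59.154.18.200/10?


Network: 59.128.0.0
Broadcast: 59.191.255.255
First usable = network + 1
Last usable = broadcast - 1
Range: 59.128.0.1 to 59.191.255.254


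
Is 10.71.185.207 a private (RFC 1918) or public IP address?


RFC 1918 private ranges:
  10.0.0.0/8 (10.0.0.0 - 10.255.255.255)
  172.16.0.0/12 (172.16.0.0 - 172.31.255.255)
  192.168.0.0/16 (192.168.0.0 - 192.168.255.255)
Private (in 10.0.0.0/8)


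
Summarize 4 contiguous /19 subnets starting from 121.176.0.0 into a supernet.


Original prefix: /19
Number of subnets: 4 = 2^2
New prefix = 19 - 2 = 17
Supernet: 121.176.0.0/17


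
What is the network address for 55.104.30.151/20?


IP:   00110111.01101000.00011110.10010111
Mask: 11111111.11111111.11110000.00000000
AND operation:
Net:  00110111.01101000.00010000.00000000
Network: 55.104.16.0/20


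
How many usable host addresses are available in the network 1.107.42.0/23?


Host bits = 32 - 23 = 9
Total addresses = 2^9 = 512
Usable = total - 2 (network and broadcast)
Usable hosts: 510


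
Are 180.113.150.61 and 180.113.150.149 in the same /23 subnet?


Mask: 255.255.254.0
180.113.150.61 AND mask = 180.113.150.0
180.113.150.149 AND mask = 180.113.150.0
Yes, same subnet (180.113.150.0)


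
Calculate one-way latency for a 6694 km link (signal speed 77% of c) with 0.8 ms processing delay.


Speed = 0.77 * 3e5 km/s = 231000 km/s
Propagation delay = 6694 / 231000 = 0.029 s = 28.9784 ms
Processing delay = 0.8 ms
Total one-way latency = 29.7784 ms


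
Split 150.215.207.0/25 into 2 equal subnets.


New prefix = 25 + 1 = 26
Each subnet has 64 addresses
  150.215.207.0/26
  150.215.207.64/26
Subnets: 150.215.207.0/26, 150.215.207.64/26


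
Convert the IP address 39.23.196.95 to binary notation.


39 = 00100111
23 = 00010111
196 = 11000100
95 = 01011111
Binary: 00100111.00010111.11000100.01011111


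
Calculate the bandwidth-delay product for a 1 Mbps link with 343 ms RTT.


BDP = bandwidth * RTT
= 1 Mbps * 343 ms
= 1 * 1e6 * 343 / 1000 bits
= 343000 bits
= 42875 bytes
= 41.8701 KB
BDP = 343000 bits (42875 bytes)


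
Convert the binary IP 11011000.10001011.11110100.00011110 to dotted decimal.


11011000 = 216
10001011 = 139
11110100 = 244
00011110 = 30
IP: 216.139.244.30


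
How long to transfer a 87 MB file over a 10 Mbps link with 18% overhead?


Effective throughput = 10 * (1 - 18/100) = 8.2 Mbps
File size in Mb = 87 * 8 = 696 Mb
Time = 696 / 8.2
Time = 84.878 seconds


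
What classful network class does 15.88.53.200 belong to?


First octet: 15
Binary: 00001111
0xxxxxxx -> Class A (1-126)
Class A, default mask 255.0.0.0 (/8)


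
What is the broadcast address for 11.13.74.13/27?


Network: 11.13.74.0/27
Host bits = 5
Set all host bits to 1:
Broadcast: 11.13.74.31


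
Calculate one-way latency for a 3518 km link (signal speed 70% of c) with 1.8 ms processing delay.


Speed = 0.7 * 3e5 km/s = 210000 km/s
Propagation delay = 3518 / 210000 = 0.0168 s = 16.7524 ms
Processing delay = 1.8 ms
Total one-way latency = 18.5524 ms


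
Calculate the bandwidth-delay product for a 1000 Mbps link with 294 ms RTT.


BDP = bandwidth * RTT
= 1000 Mbps * 294 ms
= 1000 * 1e6 * 294 / 1000 bits
= 294000000 bits
= 36750000 bytes
= 35888.6719 KB
BDP = 294000000 bits (36750000 bytes)


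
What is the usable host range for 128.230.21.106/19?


Network: 128.230.0.0
Broadcast: 128.230.31.255
First usable = network + 1
Last usable = broadcast - 1
Range: 128.230.0.1 to 128.230.31.254


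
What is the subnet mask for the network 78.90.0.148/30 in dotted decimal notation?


/30 means 30 network bits, 2 host bits
Binary: 11111111111111111111111111111100
Mask: 255.255.255.252


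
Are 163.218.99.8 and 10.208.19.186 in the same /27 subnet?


Mask: 255.255.255.224
163.218.99.8 AND mask = 163.218.99.0
10.208.19.186 AND mask = 10.208.19.160
No, different subnets (163.218.99.0 vs 10.208.19.160)


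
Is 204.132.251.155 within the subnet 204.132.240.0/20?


Subnet network: 204.132.240.0
Test IP AND mask: 204.132.240.0
Yes, 204.132.251.155 is in 204.132.240.0/20


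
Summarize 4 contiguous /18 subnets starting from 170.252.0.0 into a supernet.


Original prefix: /18
Number of subnets: 4 = 2^2
New prefix = 18 - 2 = 16
Supernet: 170.252.0.0/16


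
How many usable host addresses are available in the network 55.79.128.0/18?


Host bits = 32 - 18 = 14
Total addresses = 2^14 = 16384
Usable = total - 2 (network and broadcast)
Usable hosts: 16382


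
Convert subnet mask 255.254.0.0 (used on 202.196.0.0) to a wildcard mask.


Subnet mask: 255.254.0.0
Wildcard = 255.255.255.255 - subnet mask
255 - 255 = 0
255 - 254 = 1
255 - 0 = 255
255 - 0 = 255
Wildcard: 0.1.255.255


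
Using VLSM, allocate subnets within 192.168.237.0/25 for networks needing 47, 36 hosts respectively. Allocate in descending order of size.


47 hosts -> /26 (62 usable): 192.168.237.0/26
36 hosts -> /26 (62 usable): 192.168.237.64/26
Allocation: 192.168.237.0/26 (47 hosts, 62 usable); 192.168.237.64/26 (36 hosts, 62 usable)


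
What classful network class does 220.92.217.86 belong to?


First octet: 220
Binary: 11011100
110xxxxx -> Class C (192-223)
Class C, default mask 255.255.255.0 (/24)


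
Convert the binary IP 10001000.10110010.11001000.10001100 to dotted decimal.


10001000 = 136
10110010 = 178
11001000 = 200
10001100 = 140
IP: 136.178.200.140


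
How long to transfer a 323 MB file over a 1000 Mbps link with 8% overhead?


Effective throughput = 1000 * (1 - 8/100) = 920 Mbps
File size in Mb = 323 * 8 = 2584 Mb
Time = 2584 / 920
Time = 2.8087 seconds


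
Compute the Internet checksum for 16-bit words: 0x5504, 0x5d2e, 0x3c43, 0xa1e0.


Sum all words (with carry folding):
+ 0x5504 = 0x5504
+ 0x5d2e = 0xb232
+ 0x3c43 = 0xee75
+ 0xa1e0 = 0x9056
One's complement: ~0x9056
Checksum = 0x6fa9


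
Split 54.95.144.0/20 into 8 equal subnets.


New prefix = 20 + 3 = 23
Each subnet has 512 addresses
  54.95.144.0/23
  54.95.146.0/23
  54.95.148.0/23
  54.95.150.0/23
  54.95.152.0/23
  54.95.154.0/23
  54.95.156.0/23
  54.95.158.0/23
Subnets: 54.95.144.0/23, 54.95.146.0/23, 54.95.148.0/23, 54.95.150.0/23, 54.95.152.0/23, 54.95.154.0/23, 54.95.156.0/23, 54.95.158.0/23


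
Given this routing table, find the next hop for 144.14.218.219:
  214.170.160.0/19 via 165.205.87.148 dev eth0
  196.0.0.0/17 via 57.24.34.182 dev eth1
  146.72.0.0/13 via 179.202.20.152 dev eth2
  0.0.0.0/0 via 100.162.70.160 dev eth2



Longest prefix match for 144.14.218.219:
  /19 214.170.160.0: no
  /17 196.0.0.0: no
  /13 146.72.0.0: no
  /0 0.0.0.0: MATCH
Selected: next-hop 100.162.70.160 via eth2 (matched /0)


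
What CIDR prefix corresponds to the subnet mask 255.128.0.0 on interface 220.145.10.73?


Binary: 11111111.10000000.00000000.00000000
Count leading 1s
Prefix: /9


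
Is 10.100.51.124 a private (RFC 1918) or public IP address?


RFC 1918 private ranges:
  10.0.0.0/8 (10.0.0.0 - 10.255.255.255)
  172.16.0.0/12 (172.16.0.0 - 172.31.255.255)
  192.168.0.0/16 (192.168.0.0 - 192.168.255.255)
Private (in 10.0.0.0/8)


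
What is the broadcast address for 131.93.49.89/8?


Network: 131.0.0.0/8
Host bits = 24
Set all host bits to 1:
Broadcast: 131.255.255.255


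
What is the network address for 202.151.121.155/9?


IP:   11001010.10010111.01111001.10011011
Mask: 11111111.10000000.00000000.00000000
AND operation:
Net:  11001010.10000000.00000000.00000000
Network: 202.128.0.0/9


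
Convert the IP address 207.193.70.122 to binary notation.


207 = 11001111
193 = 11000001
70 = 01000110
122 = 01111010
Binary: 11001111.11000001.01000110.01111010


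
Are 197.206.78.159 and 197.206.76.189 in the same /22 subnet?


Mask: 255.255.252.0
197.206.78.159 AND mask = 197.206.76.0
197.206.76.189 AND mask = 197.206.76.0
Yes, same subnet (197.206.76.0)


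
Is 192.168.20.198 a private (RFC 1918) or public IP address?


RFC 1918 private ranges:
  10.0.0.0/8 (10.0.0.0 - 10.255.255.255)
  172.16.0.0/12 (172.16.0.0 - 172.31.255.255)
  192.168.0.0/16 (192.168.0.0 - 192.168.255.255)
Private (in 192.168.0.0/16)


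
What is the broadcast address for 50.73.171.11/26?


Network: 50.73.171.0/26
Host bits = 6
Set all host bits to 1:
Broadcast: 50.73.171.63


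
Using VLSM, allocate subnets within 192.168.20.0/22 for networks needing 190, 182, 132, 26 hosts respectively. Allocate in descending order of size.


190 hosts -> /24 (254 usable): 192.168.20.0/24
182 hosts -> /24 (254 usable): 192.168.21.0/24
132 hosts -> /24 (254 usable): 192.168.22.0/24
26 hosts -> /27 (30 usable): 192.168.23.0/27
Allocation: 192.168.20.0/24 (190 hosts, 254 usable); 192.168.21.0/24 (182 hosts, 254 usable); 192.168.22.0/24 (132 hosts, 254 usable); 192.168.23.0/27 (26 hosts, 30 usable)


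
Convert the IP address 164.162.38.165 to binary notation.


164 = 10100100
162 = 10100010
38 = 00100110
165 = 10100101
Binary: 10100100.10100010.00100110.10100101


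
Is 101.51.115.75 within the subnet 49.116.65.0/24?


Subnet network: 49.116.65.0
Test IP AND mask: 101.51.115.0
No, 101.51.115.75 is not in 49.116.65.0/24


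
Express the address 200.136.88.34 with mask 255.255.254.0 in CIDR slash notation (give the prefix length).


Binary: 11111111.11111111.11111110.00000000
Count leading 1s
Prefix: /23


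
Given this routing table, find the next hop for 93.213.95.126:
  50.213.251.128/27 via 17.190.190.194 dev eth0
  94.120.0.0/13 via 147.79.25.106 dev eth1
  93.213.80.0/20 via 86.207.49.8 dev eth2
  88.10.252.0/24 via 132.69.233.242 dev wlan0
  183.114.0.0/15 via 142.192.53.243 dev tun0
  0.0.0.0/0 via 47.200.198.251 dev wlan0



Longest prefix match for 93.213.95.126:
  /27 50.213.251.128: no
  /13 94.120.0.0: no
  /20 93.213.80.0: MATCH
  /24 88.10.252.0: no
  /15 183.114.0.0: no
  /0 0.0.0.0: MATCH
Selected: next-hop 86.207.49.8 via eth2 (matched /20)


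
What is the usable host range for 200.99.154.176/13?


Network: 200.96.0.0
Broadcast: 200.103.255.255
First usable = network + 1
Last usable = broadcast - 1
Range: 200.96.0.1 to 200.103.255.254


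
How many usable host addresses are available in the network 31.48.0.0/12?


Host bits = 32 - 12 = 20
Total addresses = 2^20 = 1048576
Usable = total - 2 (network and broadcast)
Usable hosts: 1048574


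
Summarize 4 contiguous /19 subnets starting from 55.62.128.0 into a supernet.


Original prefix: /19
Number of subnets: 4 = 2^2
New prefix = 19 - 2 = 17
Supernet: 55.62.128.0/17


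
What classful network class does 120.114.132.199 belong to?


First octet: 120
Binary: 01111000
0xxxxxxx -> Class A (1-126)
Class A, default mask 255.0.0.0 (/8)


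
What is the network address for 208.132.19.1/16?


IP:   11010000.10000100.00010011.00000001
Mask: 11111111.11111111.00000000.00000000
AND operation:
Net:  11010000.10000100.00000000.00000000
Network: 208.132.0.0/16


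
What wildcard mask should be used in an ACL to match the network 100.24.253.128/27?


Subnet mask: 255.255.255.224
Wildcard = 255.255.255.255 - subnet mask
255 - 255 = 0
255 - 255 = 0
255 - 255 = 0
255 - 224 = 31
Wildcard: 0.0.0.31


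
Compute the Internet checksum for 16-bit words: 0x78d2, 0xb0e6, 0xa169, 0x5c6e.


Sum all words (with carry folding):
+ 0x78d2 = 0x78d2
+ 0xb0e6 = 0x29b9
+ 0xa169 = 0xcb22
+ 0x5c6e = 0x2791
One's complement: ~0x2791
Checksum = 0xd86e


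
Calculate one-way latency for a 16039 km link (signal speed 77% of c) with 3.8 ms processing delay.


Speed = 0.77 * 3e5 km/s = 231000 km/s
Propagation delay = 16039 / 231000 = 0.0694 s = 69.4329 ms
Processing delay = 3.8 ms
Total one-way latency = 73.2329 ms


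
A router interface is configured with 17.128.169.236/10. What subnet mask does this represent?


/10 means 10 network bits, 22 host bits
Binary: 11111111110000000000000000000000
Mask: 255.192.0.0


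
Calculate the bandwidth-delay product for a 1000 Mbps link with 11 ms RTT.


BDP = bandwidth * RTT
= 1000 Mbps * 11 ms
= 1000 * 1e6 * 11 / 1000 bits
= 11000000 bits
= 1375000 bytes
= 1342.7734 KB
BDP = 11000000 bits (1375000 bytes)


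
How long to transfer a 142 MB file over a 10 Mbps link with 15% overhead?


Effective throughput = 10 * (1 - 15/100) = 8.5 Mbps
File size in Mb = 142 * 8 = 1136 Mb
Time = 1136 / 8.5
Time = 133.6471 seconds


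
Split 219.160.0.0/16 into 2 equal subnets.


New prefix = 16 + 1 = 17
Each subnet has 32768 addresses
  219.160.0.0/17
  219.160.128.0/17
Subnets: 219.160.0.0/17, 219.160.128.0/17


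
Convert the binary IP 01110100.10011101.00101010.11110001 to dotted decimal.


01110100 = 116
10011101 = 157
00101010 = 42
11110001 = 241
IP: 116.157.42.241


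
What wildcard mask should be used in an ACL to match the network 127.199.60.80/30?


Subnet mask: 255.255.255.252
Wildcard = 255.255.255.255 - subnet mask
255 - 255 = 0
255 - 255 = 0
255 - 255 = 0
255 - 252 = 3
Wildcard: 0.0.0.3


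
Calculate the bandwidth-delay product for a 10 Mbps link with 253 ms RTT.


BDP = bandwidth * RTT
= 10 Mbps * 253 ms
= 10 * 1e6 * 253 / 1000 bits
= 2530000 bits
= 316250 bytes
= 308.8379 KB
BDP = 2530000 bits (316250 bytes)


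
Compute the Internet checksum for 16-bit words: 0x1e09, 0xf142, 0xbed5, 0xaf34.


Sum all words (with carry folding):
+ 0x1e09 = 0x1e09
+ 0xf142 = 0x0f4c
+ 0xbed5 = 0xce21
+ 0xaf34 = 0x7d56
One's complement: ~0x7d56
Checksum = 0x82a9


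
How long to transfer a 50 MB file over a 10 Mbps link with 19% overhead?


Effective throughput = 10 * (1 - 19/100) = 8.1 Mbps
File size in Mb = 50 * 8 = 400 Mb
Time = 400 / 8.1
Time = 49.3827 seconds


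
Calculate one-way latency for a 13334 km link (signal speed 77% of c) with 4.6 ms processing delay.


Speed = 0.77 * 3e5 km/s = 231000 km/s
Propagation delay = 13334 / 231000 = 0.0577 s = 57.7229 ms
Processing delay = 4.6 ms
Total one-way latency = 62.3229 ms


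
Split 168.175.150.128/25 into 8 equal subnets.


New prefix = 25 + 3 = 28
Each subnet has 16 addresses
  168.175.150.128/28
  168.175.150.144/28
  168.175.150.160/28
  168.175.150.176/28
  168.175.150.192/28
  168.175.150.208/28
  168.175.150.224/28
  168.175.150.240/28
Subnets: 168.175.150.128/28, 168.175.150.144/28, 168.175.150.160/28, 168.175.150.176/28, 168.175.150.192/28, 168.175.150.208/28, 168.175.150.224/28, 168.175.150.240/28


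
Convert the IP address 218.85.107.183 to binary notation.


218 = 11011010
85 = 01010101
107 = 01101011
183 = 10110111
Binary: 11011010.01010101.01101011.10110111


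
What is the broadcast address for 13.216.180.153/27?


Network: 13.216.180.128/27
Host bits = 5
Set all host bits to 1:
Broadcast: 13.216.180.159


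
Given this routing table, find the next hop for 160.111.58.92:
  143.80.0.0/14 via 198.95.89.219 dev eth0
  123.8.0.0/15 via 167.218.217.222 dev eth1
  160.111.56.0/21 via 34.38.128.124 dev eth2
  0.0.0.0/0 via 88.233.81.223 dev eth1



Longest prefix match for 160.111.58.92:
  /14 143.80.0.0: no
  /15 123.8.0.0: no
  /21 160.111.56.0: MATCH
  /0 0.0.0.0: MATCH
Selected: next-hop 34.38.128.124 via eth2 (matched /21)


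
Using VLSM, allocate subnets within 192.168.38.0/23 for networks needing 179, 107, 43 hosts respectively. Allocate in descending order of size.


179 hosts -> /24 (254 usable): 192.168.38.0/24
107 hosts -> /25 (126 usable): 192.168.39.0/25
43 hosts -> /26 (62 usable): 192.168.39.128/26
Allocation: 192.168.38.0/24 (179 hosts, 254 usable); 192.168.39.0/25 (107 hosts, 126 usable); 192.168.39.128/26 (43 hosts, 62 usable)


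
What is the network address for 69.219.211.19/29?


IP:   01000101.11011011.11010011.00010011
Mask: 11111111.11111111.11111111.11111000
AND operation:
Net:  01000101.11011011.11010011.00010000
Network: 69.219.211.16/29


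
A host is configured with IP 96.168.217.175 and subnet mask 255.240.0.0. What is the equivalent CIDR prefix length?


Binary: 11111111.11110000.00000000.00000000
Count leading 1s
Prefix: /12


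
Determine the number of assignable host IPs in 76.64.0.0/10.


Host bits = 32 - 10 = 22
Total addresses = 2^22 = 4194304
Usable = total - 2 (network and broadcast)
Usable hosts: 4194302


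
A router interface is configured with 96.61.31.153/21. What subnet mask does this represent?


/21 means 21 network bits, 11 host bits
Binary: 11111111111111111111100000000000
Mask: 255.255.248.0


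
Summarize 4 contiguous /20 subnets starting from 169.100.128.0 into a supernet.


Original prefix: /20
Number of subnets: 4 = 2^2
New prefix = 20 - 2 = 18
Supernet: 169.100.128.0/18


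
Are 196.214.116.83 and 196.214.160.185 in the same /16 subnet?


Mask: 255.255.0.0
196.214.116.83 AND mask = 196.214.0.0
196.214.160.185 AND mask = 196.214.0.0
Yes, same subnet (196.214.0.0)


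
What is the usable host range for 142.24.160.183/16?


Network: 142.24.0.0
Broadcast: 142.24.255.255
First usable = network + 1
Last usable = broadcast - 1
Range: 142.24.0.1 to 142.24.255.254


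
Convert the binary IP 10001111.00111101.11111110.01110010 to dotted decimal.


10001111 = 143
00111101 = 61
11111110 = 254
01110010 = 114
IP: 143.61.254.114


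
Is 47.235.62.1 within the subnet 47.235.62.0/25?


Subnet network: 47.235.62.0
Test IP AND mask: 47.235.62.0
Yes, 47.235.62.1 is in 47.235.62.0/25


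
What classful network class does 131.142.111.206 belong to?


First octet: 131
Binary: 10000011
10xxxxxx -> Class B (128-191)
Class B, default mask 255.255.0.0 (/16)


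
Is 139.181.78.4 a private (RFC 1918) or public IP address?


RFC 1918 private ranges:
  10.0.0.0/8 (10.0.0.0 - 10.255.255.255)
  172.16.0.0/12 (172.16.0.0 - 172.31.255.255)
  192.168.0.0/16 (192.168.0.0 - 192.168.255.255)
Public (not in any RFC 1918 range)


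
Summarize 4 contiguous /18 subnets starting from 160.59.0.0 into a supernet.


Original prefix: /18
Number of subnets: 4 = 2^2
New prefix = 18 - 2 = 16
Supernet: 160.59.0.0/16


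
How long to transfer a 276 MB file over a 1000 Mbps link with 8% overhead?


Effective throughput = 1000 * (1 - 8/100) = 920 Mbps
File size in Mb = 276 * 8 = 2208 Mb
Time = 2208 / 920
Time = 2.4 seconds


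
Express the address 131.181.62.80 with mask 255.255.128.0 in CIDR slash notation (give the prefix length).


Binary: 11111111.11111111.10000000.00000000
Count leading 1s
Prefix: /17


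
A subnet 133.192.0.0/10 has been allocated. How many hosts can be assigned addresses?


Host bits = 32 - 10 = 22
Total addresses = 2^22 = 4194304
Usable = total - 2 (network and broadcast)
Usable hosts: 4194302


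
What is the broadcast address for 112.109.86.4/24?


Network: 112.109.86.0/24
Host bits = 8
Set all host bits to 1:
Broadcast: 112.109.86.255


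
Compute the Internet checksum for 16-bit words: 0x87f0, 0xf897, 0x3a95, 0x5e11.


Sum all words (with carry folding):
+ 0x87f0 = 0x87f0
+ 0xf897 = 0x8088
+ 0x3a95 = 0xbb1d
+ 0x5e11 = 0x192f
One's complement: ~0x192f
Checksum = 0xe6d0


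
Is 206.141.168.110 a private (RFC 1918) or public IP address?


RFC 1918 private ranges:
  10.0.0.0/8 (10.0.0.0 - 10.255.255.255)
  172.16.0.0/12 (172.16.0.0 - 172.31.255.255)
  192.168.0.0/16 (192.168.0.0 - 192.168.255.255)
Public (not in any RFC 1918 range)


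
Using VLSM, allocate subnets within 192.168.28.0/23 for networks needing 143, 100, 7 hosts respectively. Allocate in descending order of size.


143 hosts -> /24 (254 usable): 192.168.28.0/24
100 hosts -> /25 (126 usable): 192.168.29.0/25
7 hosts -> /28 (14 usable): 192.168.29.128/28
Allocation: 192.168.28.0/24 (143 hosts, 254 usable); 192.168.29.0/25 (100 hosts, 126 usable); 192.168.29.128/28 (7 hosts, 14 usable)


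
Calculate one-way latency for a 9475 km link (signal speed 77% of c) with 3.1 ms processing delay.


Speed = 0.77 * 3e5 km/s = 231000 km/s
Propagation delay = 9475 / 231000 = 0.041 s = 41.0173 ms
Processing delay = 3.1 ms
Total one-way latency = 44.1173 ms


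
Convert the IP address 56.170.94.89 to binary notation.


56 = 00111000
170 = 10101010
94 = 01011110
89 = 01011001
Binary: 00111000.10101010.01011110.01011001


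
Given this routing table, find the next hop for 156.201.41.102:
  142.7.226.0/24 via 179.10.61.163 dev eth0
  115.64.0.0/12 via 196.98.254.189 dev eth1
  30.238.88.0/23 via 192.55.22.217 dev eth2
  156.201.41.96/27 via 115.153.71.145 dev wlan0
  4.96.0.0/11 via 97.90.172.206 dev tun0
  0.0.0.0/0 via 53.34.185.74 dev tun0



Longest prefix match for 156.201.41.102:
  /24 142.7.226.0: no
  /12 115.64.0.0: no
  /23 30.238.88.0: no
  /27 156.201.41.96: MATCH
  /11 4.96.0.0: no
  /0 0.0.0.0: MATCH
Selected: next-hop 115.153.71.145 via wlan0 (matched /27)


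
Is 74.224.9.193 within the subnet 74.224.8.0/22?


Subnet network: 74.224.8.0
Test IP AND mask: 74.224.8.0
Yes, 74.224.9.193 is in 74.224.8.0/22


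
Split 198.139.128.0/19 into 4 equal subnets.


New prefix = 19 + 2 = 21
Each subnet has 2048 addresses
  198.139.128.0/21
  198.139.136.0/21
  198.139.144.0/21
  198.139.152.0/21
Subnets: 198.139.128.0/21, 198.139.136.0/21, 198.139.144.0/21, 198.139.152.0/21


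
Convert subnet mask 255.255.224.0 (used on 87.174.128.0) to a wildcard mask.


Subnet mask: 255.255.224.0
Wildcard = 255.255.255.255 - subnet mask
255 - 255 = 0
255 - 255 = 0
255 - 224 = 31
255 - 0 = 255
Wildcard: 0.0.31.255


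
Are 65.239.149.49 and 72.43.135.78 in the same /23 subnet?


Mask: 255.255.254.0
65.239.149.49 AND mask = 65.239.148.0
72.43.135.78 AND mask = 72.43.134.0
No, different subnets (65.239.148.0 vs 72.43.134.0)


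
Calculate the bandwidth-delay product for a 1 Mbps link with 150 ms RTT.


BDP = bandwidth * RTT
= 1 Mbps * 150 ms
= 1 * 1e6 * 150 / 1000 bits
= 150000 bits
= 18750 bytes
= 18.3105 KB
BDP = 150000 bits (18750 bytes)


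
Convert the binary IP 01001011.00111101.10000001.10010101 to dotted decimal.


01001011 = 75
00111101 = 61
10000001 = 129
10010101 = 149
IP: 75.61.129.149


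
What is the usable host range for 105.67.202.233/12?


Network: 105.64.0.0
Broadcast: 105.79.255.255
First usable = network + 1
Last usable = broadcast - 1
Range: 105.64.0.1 to 105.79.255.254


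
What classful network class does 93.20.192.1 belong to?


First octet: 93
Binary: 01011101
0xxxxxxx -> Class A (1-126)
Class A, default mask 255.0.0.0 (/8)


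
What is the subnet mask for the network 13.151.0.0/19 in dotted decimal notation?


/19 means 19 network bits, 13 host bits
Binary: 11111111111111111110000000000000
Mask: 255.255.224.0


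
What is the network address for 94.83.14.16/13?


IP:   01011110.01010011.00001110.00010000
Mask: 11111111.11111000.00000000.00000000
AND operation:
Net:  01011110.01010000.00000000.00000000
Network: 94.80.0.0/13


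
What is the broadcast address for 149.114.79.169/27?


Network: 149.114.79.160/27
Host bits = 5
Set all host bits to 1:
Broadcast: 149.114.79.191


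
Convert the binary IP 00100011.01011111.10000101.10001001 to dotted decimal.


00100011 = 35
01011111 = 95
10000101 = 133
10001001 = 137
IP: 35.95.133.137


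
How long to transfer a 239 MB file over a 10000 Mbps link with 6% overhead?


Effective throughput = 10000 * (1 - 6/100) = 9400 Mbps
File size in Mb = 239 * 8 = 1912 Mb
Time = 1912 / 9400
Time = 0.2034 seconds


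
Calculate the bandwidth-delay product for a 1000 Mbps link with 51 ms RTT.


BDP = bandwidth * RTT
= 1000 Mbps * 51 ms
= 1000 * 1e6 * 51 / 1000 bits
= 51000000 bits
= 6375000 bytes
= 6225.5859 KB
BDP = 51000000 bits (6375000 bytes)


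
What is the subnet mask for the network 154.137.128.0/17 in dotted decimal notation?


/17 means 17 network bits, 15 host bits
Binary: 11111111111111111000000000000000
Mask: 255.255.128.0


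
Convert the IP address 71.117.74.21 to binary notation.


71 = 01000111
117 = 01110101
74 = 01001010
21 = 00010101
Binary: 01000111.01110101.01001010.00010101


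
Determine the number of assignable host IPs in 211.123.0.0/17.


Host bits = 32 - 17 = 15
Total addresses = 2^15 = 32768
Usable = total - 2 (network and broadcast)
Usable hosts: 32766


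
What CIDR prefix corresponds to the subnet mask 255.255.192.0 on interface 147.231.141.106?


Binary: 11111111.11111111.11000000.00000000
Count leading 1s
Prefix: /18


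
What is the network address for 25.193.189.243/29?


IP:   00011001.11000001.10111101.11110011
Mask: 11111111.11111111.11111111.11111000
AND operation:
Net:  00011001.11000001.10111101.11110000
Network: 25.193.189.240/29


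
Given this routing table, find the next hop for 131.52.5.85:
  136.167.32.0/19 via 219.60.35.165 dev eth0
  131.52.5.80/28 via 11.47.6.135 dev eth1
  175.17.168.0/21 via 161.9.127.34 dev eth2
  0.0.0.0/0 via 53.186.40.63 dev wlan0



Longest prefix match for 131.52.5.85:
  /19 136.167.32.0: no
  /28 131.52.5.80: MATCH
  /21 175.17.168.0: no
  /0 0.0.0.0: MATCH
Selected: next-hop 11.47.6.135 via eth1 (matched /28)


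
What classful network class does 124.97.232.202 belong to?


First octet: 124
Binary: 01111100
0xxxxxxx -> Class A (1-126)
Class A, default mask 255.0.0.0 (/8)


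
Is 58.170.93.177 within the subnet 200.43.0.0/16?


Subnet network: 200.43.0.0
Test IP AND mask: 58.170.0.0
No, 58.170.93.177 is not in 200.43.0.0/16


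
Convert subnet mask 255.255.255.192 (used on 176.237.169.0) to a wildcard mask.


Subnet mask: 255.255.255.192
Wildcard = 255.255.255.255 - subnet mask
255 - 255 = 0
255 - 255 = 0
255 - 255 = 0
255 - 192 = 63
Wildcard: 0.0.0.63


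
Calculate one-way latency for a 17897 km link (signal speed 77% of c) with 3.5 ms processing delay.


Speed = 0.77 * 3e5 km/s = 231000 km/s
Propagation delay = 17897 / 231000 = 0.0775 s = 77.4762 ms
Processing delay = 3.5 ms
Total one-way latency = 80.9762 ms


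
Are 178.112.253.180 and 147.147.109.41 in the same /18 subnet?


Mask: 255.255.192.0
178.112.253.180 AND mask = 178.112.192.0
147.147.109.41 AND mask = 147.147.64.0
No, different subnets (178.112.192.0 vs 147.147.64.0)


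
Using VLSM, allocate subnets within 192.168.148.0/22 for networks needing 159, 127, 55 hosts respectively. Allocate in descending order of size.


159 hosts -> /24 (254 usable): 192.168.148.0/24
127 hosts -> /24 (254 usable): 192.168.149.0/24
55 hosts -> /26 (62 usable): 192.168.150.0/26
Allocation: 192.168.148.0/24 (159 hosts, 254 usable); 192.168.149.0/24 (127 hosts, 254 usable); 192.168.150.0/26 (55 hosts, 62 usable)


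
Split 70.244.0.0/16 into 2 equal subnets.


New prefix = 16 + 1 = 17
Each subnet has 32768 addresses
  70.244.0.0/17
  70.244.128.0/17
Subnets: 70.244.0.0/17, 70.244.128.0/17


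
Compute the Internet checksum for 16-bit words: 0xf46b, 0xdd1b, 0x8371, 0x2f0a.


Sum all words (with carry folding):
+ 0xf46b = 0xf46b
+ 0xdd1b = 0xd187
+ 0x8371 = 0x54f9
+ 0x2f0a = 0x8403
One's complement: ~0x8403
Checksum = 0x7bfc


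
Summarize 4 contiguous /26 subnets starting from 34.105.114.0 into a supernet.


Original prefix: /26
Number of subnets: 4 = 2^2
New prefix = 26 - 2 = 24
Supernet: 34.105.114.0/24


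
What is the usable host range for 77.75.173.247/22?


Network: 77.75.172.0
Broadcast: 77.75.175.255
First usable = network + 1
Last usable = broadcast - 1
Range: 77.75.172.1 to 77.75.175.254


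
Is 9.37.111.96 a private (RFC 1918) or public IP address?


RFC 1918 private ranges:
  10.0.0.0/8 (10.0.0.0 - 10.255.255.255)
  172.16.0.0/12 (172.16.0.0 - 172.31.255.255)
  192.168.0.0/16 (192.168.0.0 - 192.168.255.255)
Public (not in any RFC 1918 range)


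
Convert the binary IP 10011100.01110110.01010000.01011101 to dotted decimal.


10011100 = 156
01110110 = 118
01010000 = 80
01011101 = 93
IP: 156.118.80.93


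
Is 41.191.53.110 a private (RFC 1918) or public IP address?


RFC 1918 private ranges:
  10.0.0.0/8 (10.0.0.0 - 10.255.255.255)
  172.16.0.0/12 (172.16.0.0 - 172.31.255.255)
  192.168.0.0/16 (192.168.0.0 - 192.168.255.255)
Public (not in any RFC 1918 range)


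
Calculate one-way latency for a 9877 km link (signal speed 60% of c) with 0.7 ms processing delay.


Speed = 0.6 * 3e5 km/s = 180000 km/s
Propagation delay = 9877 / 180000 = 0.0549 s = 54.8722 ms
Processing delay = 0.7 ms
Total one-way latency = 55.5722 ms


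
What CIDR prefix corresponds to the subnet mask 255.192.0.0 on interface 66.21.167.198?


Binary: 11111111.11000000.00000000.00000000
Count leading 1s
Prefix: /10


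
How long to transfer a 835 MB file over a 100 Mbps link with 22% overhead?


Effective throughput = 100 * (1 - 22/100) = 78 Mbps
File size in Mb = 835 * 8 = 6680 Mb
Time = 6680 / 78
Time = 85.641 seconds


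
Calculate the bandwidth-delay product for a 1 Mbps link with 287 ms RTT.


BDP = bandwidth * RTT
= 1 Mbps * 287 ms
= 1 * 1e6 * 287 / 1000 bits
= 287000 bits
= 35875 bytes
= 35.0342 KB
BDP = 287000 bits (35875 bytes)


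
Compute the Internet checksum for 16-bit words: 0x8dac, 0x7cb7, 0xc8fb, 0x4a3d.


Sum all words (with carry folding):
+ 0x8dac = 0x8dac
+ 0x7cb7 = 0x0a64
+ 0xc8fb = 0xd35f
+ 0x4a3d = 0x1d9d
One's complement: ~0x1d9d
Checksum = 0xe262


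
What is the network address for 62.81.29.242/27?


IP:   00111110.01010001.00011101.11110010
Mask: 11111111.11111111.11111111.11100000
AND operation:
Net:  00111110.01010001.00011101.11100000
Network: 62.81.29.224/27


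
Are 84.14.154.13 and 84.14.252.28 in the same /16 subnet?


Mask: 255.255.0.0
84.14.154.13 AND mask = 84.14.0.0
84.14.252.28 AND mask = 84.14.0.0
Yes, same subnet (84.14.0.0)


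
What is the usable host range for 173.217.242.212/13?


Network: 173.216.0.0
Broadcast: 173.223.255.255
First usable = network + 1
Last usable = broadcast - 1
Range: 173.216.0.1 to 173.223.255.254


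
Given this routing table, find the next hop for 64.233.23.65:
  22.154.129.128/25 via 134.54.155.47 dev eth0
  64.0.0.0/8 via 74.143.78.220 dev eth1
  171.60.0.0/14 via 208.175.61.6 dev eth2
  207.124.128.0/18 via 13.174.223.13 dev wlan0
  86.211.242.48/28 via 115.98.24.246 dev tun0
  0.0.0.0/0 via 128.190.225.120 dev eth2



Longest prefix match for 64.233.23.65:
  /25 22.154.129.128: no
  /8 64.0.0.0: MATCH
  /14 171.60.0.0: no
  /18 207.124.128.0: no
  /28 86.211.242.48: no
  /0 0.0.0.0: MATCH
Selected: next-hop 74.143.78.220 via eth1 (matched /8)


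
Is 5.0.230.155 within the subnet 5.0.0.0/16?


Subnet network: 5.0.0.0
Test IP AND mask: 5.0.0.0
Yes, 5.0.230.155 is in 5.0.0.0/16


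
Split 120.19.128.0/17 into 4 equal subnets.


New prefix = 17 + 2 = 19
Each subnet has 8192 addresses
  120.19.128.0/19
  120.19.160.0/19
  120.19.192.0/19
  120.19.224.0/19
Subnets: 120.19.128.0/19, 120.19.160.0/19, 120.19.192.0/19, 120.19.224.0/19


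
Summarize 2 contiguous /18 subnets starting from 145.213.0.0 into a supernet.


Original prefix: /18
Number of subnets: 2 = 2^1
New prefix = 18 - 1 = 17
Supernet: 145.213.0.0/17


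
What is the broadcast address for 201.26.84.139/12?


Network: 201.16.0.0/12
Host bits = 20
Set all host bits to 1:
Broadcast: 201.31.255.255


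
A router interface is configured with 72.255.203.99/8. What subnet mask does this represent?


/8 means 8 network bits, 24 host bits
Binary: 11111111000000000000000000000000
Mask: 255.0.0.0


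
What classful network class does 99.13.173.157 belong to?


First octet: 99
Binary: 01100011
0xxxxxxx -> Class A (1-126)
Class A, default mask 255.0.0.0 (/8)


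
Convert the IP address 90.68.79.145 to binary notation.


90 = 01011010
68 = 01000100
79 = 01001111
145 = 10010001
Binary: 01011010.01000100.01001111.10010001


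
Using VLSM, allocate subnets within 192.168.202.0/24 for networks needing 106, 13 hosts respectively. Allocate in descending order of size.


106 hosts -> /25 (126 usable): 192.168.202.0/25
13 hosts -> /28 (14 usable): 192.168.202.128/28
Allocation: 192.168.202.0/25 (106 hosts, 126 usable); 192.168.202.128/28 (13 hosts, 14 usable)


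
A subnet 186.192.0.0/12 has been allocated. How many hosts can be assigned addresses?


Host bits = 32 - 12 = 20
Total addresses = 2^20 = 1048576
Usable = total - 2 (network and broadcast)
Usable hosts: 1048574


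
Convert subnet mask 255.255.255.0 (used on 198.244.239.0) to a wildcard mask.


Subnet mask: 255.255.255.0
Wildcard = 255.255.255.255 - subnet mask
255 - 255 = 0
255 - 255 = 0
255 - 255 = 0
255 - 0 = 255
Wildcard: 0.0.0.255


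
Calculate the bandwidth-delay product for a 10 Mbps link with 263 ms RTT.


BDP = bandwidth * RTT
= 10 Mbps * 263 ms
= 10 * 1e6 * 263 / 1000 bits
= 2630000 bits
= 328750 bytes
= 321.0449 KB
BDP = 2630000 bits (328750 bytes)
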